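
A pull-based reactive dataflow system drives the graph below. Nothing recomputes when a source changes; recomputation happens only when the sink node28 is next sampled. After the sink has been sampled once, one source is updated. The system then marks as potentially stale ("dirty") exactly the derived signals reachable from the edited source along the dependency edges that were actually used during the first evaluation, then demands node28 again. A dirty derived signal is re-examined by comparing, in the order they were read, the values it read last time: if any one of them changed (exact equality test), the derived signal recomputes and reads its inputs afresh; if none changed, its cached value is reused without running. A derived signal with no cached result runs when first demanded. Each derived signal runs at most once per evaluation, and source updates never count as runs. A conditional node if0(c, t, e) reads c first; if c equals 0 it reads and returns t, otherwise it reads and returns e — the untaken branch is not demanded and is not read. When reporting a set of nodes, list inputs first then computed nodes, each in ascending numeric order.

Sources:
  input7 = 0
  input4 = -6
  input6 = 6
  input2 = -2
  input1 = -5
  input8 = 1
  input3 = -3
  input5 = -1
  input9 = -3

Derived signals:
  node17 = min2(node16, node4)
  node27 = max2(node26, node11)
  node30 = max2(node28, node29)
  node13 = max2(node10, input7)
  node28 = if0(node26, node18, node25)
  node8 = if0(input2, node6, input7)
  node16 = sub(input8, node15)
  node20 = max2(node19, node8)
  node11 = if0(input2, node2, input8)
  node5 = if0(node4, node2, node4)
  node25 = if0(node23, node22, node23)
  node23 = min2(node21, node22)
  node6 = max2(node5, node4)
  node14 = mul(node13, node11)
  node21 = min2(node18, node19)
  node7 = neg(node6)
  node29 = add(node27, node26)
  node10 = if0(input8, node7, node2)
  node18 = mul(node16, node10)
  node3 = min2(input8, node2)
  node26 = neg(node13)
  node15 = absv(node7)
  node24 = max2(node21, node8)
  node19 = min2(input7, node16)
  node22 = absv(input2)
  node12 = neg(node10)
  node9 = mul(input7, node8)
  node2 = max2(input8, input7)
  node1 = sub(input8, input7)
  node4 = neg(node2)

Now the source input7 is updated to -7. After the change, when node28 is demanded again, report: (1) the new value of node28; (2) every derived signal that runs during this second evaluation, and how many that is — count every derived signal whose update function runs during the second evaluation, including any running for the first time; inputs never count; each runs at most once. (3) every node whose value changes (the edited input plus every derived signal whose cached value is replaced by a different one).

First evaluation (everything demanded from the output):
  node2 = max2(1, 0) = 1
  node4 = neg(1) = -1
  node5 = if0(node4=-1 -> else branch node4) = -1
  node6 = max2(-1, -1) = -1
  node7 = neg(-1) = 1
  node10 = if0(input8=1 -> else branch node2) = 1
  node13 = max2(1, 0) = 1
  node15 = absv(1) = 1
  node16 = sub(1, 1) = 0
  node18 = mul(0, 1) = 0
  node19 = min2(0, 0) = 0
  node21 = min2(0, 0) = 0
  node22 = absv(-2) = 2
  node23 = min2(0, 2) = 0
  node25 = if0(node23=0 -> then branch node22) = 2
  node26 = neg(1) = -1
  node28 = if0(node26=-1 -> else branch node25) = 2

Propagation after the edit:
  node2: runs — input7 0->-7; result 1 (same value as before).
  node4: checked — values it read are unchanged (node2 unchanged); reused cached -1 without running.
  node5: checked — values it read are unchanged (node4 unchanged, node4 unchanged); reused cached -1 without running.
  node6: checked — values it read are unchanged (node5 unchanged, node4 unchanged); reused cached -1 without running.
  node7: checked — values it read are unchanged (node6 unchanged); reused cached 1 without running.
  node10: checked — values it read are unchanged (input8 unchanged, node2 unchanged); reused cached 1 without running.
  node13: runs — input7 0->-7; result 1 (same value as before).
  node15: checked — values it read are unchanged (node7 unchanged); reused cached 1 without running.
  node16: checked — values it read are unchanged (input8 unchanged, node15 unchanged); reused cached 0 without running.
  node18: checked — values it read are unchanged (node16 unchanged, node10 unchanged); reused cached 0 without running.
  node19: runs — input7 0->-7; result -7.
  node21: runs — node19 0->-7; result -7.
  node23: runs — node21 0->-7; result -7.
  node25: runs — node23 0->-7; result -7.
  node26: checked — values it read are unchanged (node13 unchanged); reused cached -1 without running.
  node28: runs — node25 2->-7; result -7.

Key observation: the cutoff stops propagation at node4 — its inputs' values are unchanged, so it reuses its cache.

New value of node28: -7.
Derived signals that run: node2, node13, node19, node21, node23, node25, node28 — 7 in total.
Values that change: input7, node19, node21, node23, node25, node28.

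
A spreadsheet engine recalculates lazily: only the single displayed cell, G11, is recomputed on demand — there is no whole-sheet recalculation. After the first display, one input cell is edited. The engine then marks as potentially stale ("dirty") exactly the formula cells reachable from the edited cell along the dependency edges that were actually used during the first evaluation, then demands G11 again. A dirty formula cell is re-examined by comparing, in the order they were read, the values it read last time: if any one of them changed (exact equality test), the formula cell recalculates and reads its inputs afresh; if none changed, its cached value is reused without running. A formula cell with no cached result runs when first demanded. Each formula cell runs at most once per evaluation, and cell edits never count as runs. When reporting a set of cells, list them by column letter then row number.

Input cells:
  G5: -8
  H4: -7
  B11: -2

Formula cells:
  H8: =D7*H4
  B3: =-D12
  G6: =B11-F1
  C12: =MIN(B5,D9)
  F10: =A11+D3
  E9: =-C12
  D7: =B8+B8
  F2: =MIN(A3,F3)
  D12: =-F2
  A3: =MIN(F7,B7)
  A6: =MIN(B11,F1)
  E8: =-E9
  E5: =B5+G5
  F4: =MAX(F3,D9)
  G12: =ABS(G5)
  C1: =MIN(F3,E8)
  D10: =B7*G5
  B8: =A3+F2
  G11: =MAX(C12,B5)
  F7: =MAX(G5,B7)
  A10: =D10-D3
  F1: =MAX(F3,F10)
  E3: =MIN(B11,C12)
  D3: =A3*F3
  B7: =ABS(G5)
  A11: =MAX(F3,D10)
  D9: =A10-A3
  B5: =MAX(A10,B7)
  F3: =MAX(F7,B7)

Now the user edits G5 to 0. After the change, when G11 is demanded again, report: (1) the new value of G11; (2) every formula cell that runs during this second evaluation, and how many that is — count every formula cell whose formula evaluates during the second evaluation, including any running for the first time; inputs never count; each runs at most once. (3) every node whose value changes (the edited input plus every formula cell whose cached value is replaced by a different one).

New value of G11: 0.
Formula cells that run: A3, A10, B5, B7, C12, D3, D9, D10, F3, F7, G11 — 11 in total.
Values that change: A3, A10, B5, B7, C12, D3, D9, D10, F3, F7, G5, G11.

First evaluation (everything demanded from the output):
  B7 = ABS(-8) = 8
  D10 = 8 * -8 = -64
  F7 = MAX(-8, 8) = 8
  A3 = MIN(8, 8) = 8
  F3 = MAX(8, 8) = 8
  D3 = 8 * 8 = 64
  A10 = -64 - 64 = -128
  B5 = MAX(-128, 8) = 8
  D9 = -128 - 8 = -136
  C12 = MIN(8, -136) = -136
  G11 = MAX(-136, 8) = 8

Propagation after the edit:
  B7: runs — G5 -8->0; result 0.
  D10: runs — B7 8->0; G5 -8->0; result 0.
  F7: runs — G5 -8->0; B7 8->0; result 0.
  A3: runs — F7 8->0; B7 8->0; result 0.
  F3: runs — F7 8->0; B7 8->0; result 0.
  D3: runs — A3 8->0; F3 8->0; result 0.
  A10: runs — D10 -64->0; D3 64->0; result 0.
  B5: runs — A10 -128->0; B7 8->0; result 0.
  D9: runs — A10 -128->0; A3 8->0; result 0.
  C12: runs — B5 8->0; D9 -136->0; result 0.
  G11: runs — C12 -136->0; B5 8->0; result 0.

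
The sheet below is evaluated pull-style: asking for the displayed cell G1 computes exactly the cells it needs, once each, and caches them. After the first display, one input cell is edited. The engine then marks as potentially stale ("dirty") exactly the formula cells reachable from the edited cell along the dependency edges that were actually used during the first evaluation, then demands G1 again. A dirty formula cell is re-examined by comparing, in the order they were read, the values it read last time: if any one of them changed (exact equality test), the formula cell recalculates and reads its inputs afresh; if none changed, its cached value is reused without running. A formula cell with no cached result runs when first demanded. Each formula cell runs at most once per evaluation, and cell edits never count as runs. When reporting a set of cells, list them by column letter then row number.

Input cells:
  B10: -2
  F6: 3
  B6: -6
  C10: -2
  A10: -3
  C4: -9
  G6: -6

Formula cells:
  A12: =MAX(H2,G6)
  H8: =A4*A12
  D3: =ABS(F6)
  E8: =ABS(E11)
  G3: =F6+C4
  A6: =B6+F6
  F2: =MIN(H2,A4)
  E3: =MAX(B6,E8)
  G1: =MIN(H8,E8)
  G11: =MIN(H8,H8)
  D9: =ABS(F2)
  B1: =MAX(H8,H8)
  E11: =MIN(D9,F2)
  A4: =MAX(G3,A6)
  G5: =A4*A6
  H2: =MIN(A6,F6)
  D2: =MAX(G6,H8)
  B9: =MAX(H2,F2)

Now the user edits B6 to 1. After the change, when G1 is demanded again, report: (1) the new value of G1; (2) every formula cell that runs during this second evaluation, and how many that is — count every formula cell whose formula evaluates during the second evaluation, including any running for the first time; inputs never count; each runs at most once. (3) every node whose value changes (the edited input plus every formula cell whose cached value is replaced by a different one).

Demanding G1 again yields 3.
10 formula cells run: A4, A6, A12, D9, E8, E11, F2, G1, H2, H8.
The nodes whose values change: A4, A6, A12, B6, E11, F2, H2, H8.

First demand of the output computes:
  A6 = -6 + 3 = -3
  G3 = 3 + -9 = -6
  A4 = MAX(-6, -3) = -3
  H2 = MIN(-3, 3) = -3
  A12 = MAX(-3, -6) = -3
  F2 = MIN(-3, -3) = -3
  D9 = ABS(-3) = 3
  E11 = MIN(3, -3) = -3
  E8 = ABS(-3) = 3
  H8 = -3 * -3 = 9
  G1 = MIN(9, 3) = 3

After the edit, cleaning proceeds:
  A6: a read changed (B6 -6->1) — executes, giving 4.
  A4: a read changed (A6 -3->4) — executes, giving 4.
  H2: a read changed (A6 -3->4) — executes, giving 3.
  A12: a read changed (H2 -3->3) — executes, giving 3.
  F2: a read changed (H2 -3->3; A4 -3->4) — executes, giving 3.
  D9: a read changed (F2 -3->3) — executes, giving 3 — identical to its old value.
  E11: a read changed (F2 -3->3) — executes, giving 3.
  E8: a read changed (E11 -3->3) — executes, giving 3 — identical to its old value.
  H8: a read changed (A4 -3->4; A12 -3->3) — executes, giving 12.
  G1: a read changed (H8 9->12) — executes, giving 3 — identical to its old value.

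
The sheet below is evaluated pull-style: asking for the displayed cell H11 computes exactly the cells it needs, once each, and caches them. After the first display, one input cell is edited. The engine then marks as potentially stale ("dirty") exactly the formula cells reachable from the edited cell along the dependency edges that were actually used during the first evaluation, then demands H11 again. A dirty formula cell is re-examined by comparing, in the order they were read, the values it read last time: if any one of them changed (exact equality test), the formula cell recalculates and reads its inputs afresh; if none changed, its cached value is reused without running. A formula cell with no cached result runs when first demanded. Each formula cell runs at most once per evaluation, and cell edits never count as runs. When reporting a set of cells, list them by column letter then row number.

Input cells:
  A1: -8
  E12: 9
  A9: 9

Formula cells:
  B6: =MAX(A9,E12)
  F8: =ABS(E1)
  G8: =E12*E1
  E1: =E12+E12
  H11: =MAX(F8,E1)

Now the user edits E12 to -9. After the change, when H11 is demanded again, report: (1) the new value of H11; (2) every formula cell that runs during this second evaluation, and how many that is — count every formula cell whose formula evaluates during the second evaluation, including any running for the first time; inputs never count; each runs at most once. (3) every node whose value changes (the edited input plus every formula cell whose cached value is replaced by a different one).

First demand of the output computes:
  E1 = 9 + 9 = 18
  F8 = ABS(18) = 18
  H11 = MAX(18, 18) = 18

After the edit, cleaning proceeds:
  E1: a read changed (E12 9->-9; E12 9->-9) — executes, giving -18.
  F8: a read changed (E1 18->-18) — executes, giving 18 — identical to its old value.
  H11: a read changed (E1 18->-18) — executes, giving 18 — identical to its old value.

Demanding H11 again yields 18.
3 formula cells run: E1, F8, H11.
The nodes whose values change: E1, E12.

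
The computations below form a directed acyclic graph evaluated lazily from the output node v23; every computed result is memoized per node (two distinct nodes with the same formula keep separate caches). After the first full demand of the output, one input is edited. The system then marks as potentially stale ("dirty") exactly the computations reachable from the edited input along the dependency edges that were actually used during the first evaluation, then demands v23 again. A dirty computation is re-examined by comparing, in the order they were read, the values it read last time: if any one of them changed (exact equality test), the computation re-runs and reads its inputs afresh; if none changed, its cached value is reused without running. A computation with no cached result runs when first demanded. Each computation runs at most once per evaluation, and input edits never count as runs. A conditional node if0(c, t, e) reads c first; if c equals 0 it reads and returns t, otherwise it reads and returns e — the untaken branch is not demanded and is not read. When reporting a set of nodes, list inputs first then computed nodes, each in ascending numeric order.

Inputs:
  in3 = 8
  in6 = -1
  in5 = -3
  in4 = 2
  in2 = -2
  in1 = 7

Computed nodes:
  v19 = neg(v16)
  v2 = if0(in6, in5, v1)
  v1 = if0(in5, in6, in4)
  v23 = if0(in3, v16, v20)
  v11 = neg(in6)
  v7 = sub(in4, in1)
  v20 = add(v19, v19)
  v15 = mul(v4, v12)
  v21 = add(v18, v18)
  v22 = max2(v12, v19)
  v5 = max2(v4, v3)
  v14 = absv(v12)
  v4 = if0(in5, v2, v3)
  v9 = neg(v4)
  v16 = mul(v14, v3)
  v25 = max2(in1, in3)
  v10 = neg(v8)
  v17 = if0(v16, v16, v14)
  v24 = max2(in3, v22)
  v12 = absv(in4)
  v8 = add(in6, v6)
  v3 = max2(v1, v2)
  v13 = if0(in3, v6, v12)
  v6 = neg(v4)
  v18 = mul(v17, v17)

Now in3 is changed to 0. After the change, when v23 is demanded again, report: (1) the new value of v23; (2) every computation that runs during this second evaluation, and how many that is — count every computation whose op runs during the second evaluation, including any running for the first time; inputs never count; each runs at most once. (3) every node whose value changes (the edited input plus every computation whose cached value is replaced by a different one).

Demanding v23 again yields 4.
1 computations run: v23.
The nodes whose values change: in3, v23.

First demand of the output computes:
  v1 = if0(in5=-3 -> else branch in4) = 2
  v2 = if0(in6=-1 -> else branch v1) = 2
  v3 = max2(2, 2) = 2
  v12 = absv(2) = 2
  v14 = absv(2) = 2
  v16 = mul(2, 2) = 4
  v19 = neg(4) = -4
  v20 = add(-4, -4) = -8
  v23 = if0(in3=8 -> else branch v20) = -8

After the edit, cleaning proceeds:
  v23: a read changed (in3 8->0) — executes, giving 4.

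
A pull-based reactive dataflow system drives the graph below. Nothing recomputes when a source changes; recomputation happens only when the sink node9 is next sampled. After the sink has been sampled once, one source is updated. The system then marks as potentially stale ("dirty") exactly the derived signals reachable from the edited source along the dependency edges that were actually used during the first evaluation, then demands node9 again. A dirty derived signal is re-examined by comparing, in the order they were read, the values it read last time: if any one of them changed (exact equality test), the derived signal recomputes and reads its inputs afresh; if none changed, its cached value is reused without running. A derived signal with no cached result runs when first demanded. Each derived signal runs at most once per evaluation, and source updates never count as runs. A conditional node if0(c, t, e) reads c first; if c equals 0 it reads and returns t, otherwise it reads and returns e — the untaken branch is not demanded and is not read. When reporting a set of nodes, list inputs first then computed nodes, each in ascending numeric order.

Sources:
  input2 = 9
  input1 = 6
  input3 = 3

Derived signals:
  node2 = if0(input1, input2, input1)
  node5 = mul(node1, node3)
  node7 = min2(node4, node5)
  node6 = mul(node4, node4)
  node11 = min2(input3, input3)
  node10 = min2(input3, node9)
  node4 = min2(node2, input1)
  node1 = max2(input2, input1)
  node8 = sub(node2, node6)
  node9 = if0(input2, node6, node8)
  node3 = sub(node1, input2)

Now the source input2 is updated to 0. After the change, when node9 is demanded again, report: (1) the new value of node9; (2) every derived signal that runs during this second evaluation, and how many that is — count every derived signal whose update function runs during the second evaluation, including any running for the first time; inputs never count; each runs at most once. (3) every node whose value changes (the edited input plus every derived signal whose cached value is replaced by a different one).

New value of node9: 36.
Derived signals that run: node9 — 1 in total.
Values that change: input2, node9.

First evaluation (everything demanded from the output):
  node2 = if0(input1=6 -> else branch input1) = 6
  node4 = min2(6, 6) = 6
  node6 = mul(6, 6) = 36
  node8 = sub(6, 36) = -30
  node9 = if0(input2=9 -> else branch node8) = -30

Propagation after the edit:
  node9: runs — input2 9->0; result 36.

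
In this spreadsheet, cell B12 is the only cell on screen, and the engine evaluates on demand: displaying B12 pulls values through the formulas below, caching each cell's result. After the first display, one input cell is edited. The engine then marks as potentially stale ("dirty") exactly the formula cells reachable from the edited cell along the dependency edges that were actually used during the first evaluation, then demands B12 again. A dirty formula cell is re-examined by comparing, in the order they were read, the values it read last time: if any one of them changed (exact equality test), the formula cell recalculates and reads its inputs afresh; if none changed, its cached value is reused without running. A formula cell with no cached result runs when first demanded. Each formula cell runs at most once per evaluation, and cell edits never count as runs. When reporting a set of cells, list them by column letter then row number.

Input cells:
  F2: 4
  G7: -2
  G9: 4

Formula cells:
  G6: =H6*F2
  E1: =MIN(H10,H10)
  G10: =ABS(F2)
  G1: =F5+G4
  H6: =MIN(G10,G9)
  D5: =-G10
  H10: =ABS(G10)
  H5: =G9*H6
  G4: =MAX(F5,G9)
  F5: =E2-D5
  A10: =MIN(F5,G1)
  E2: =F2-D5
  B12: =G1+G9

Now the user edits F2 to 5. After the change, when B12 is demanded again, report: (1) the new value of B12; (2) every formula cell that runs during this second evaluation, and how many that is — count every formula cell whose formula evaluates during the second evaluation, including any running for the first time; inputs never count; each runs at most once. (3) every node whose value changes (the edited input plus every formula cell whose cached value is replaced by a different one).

B12 now evaluates to 34.
Run set: B12, D5, E2, F5, G1, G4, G10 (7 run).
Changed values: B12, D5, E2, F2, F5, G1, G4, G10.

Initial pass — values computed on the first demand:
  G10 = ABS(4) = 4
  D5 = -(4) = -4
  E2 = 4 - -4 = 8
  F5 = 8 - -4 = 12
  G4 = MAX(12, 4) = 12
  G1 = 12 + 12 = 24
  B12 = 24 + 4 = 28

Second demand — change propagation:
  G10: re-runs because F2 4->5; new result 5.
  D5: re-runs because G10 4->5; new result -5.
  E2: re-runs because F2 4->5; D5 -4->-5; new result 10.
  F5: re-runs because E2 8->10; D5 -4->-5; new result 15.
  G4: re-runs because F5 12->15; new result 15.
  G1: re-runs because F5 12->15; G4 12->15; new result 30.
  B12: re-runs because G1 24->30; new result 34.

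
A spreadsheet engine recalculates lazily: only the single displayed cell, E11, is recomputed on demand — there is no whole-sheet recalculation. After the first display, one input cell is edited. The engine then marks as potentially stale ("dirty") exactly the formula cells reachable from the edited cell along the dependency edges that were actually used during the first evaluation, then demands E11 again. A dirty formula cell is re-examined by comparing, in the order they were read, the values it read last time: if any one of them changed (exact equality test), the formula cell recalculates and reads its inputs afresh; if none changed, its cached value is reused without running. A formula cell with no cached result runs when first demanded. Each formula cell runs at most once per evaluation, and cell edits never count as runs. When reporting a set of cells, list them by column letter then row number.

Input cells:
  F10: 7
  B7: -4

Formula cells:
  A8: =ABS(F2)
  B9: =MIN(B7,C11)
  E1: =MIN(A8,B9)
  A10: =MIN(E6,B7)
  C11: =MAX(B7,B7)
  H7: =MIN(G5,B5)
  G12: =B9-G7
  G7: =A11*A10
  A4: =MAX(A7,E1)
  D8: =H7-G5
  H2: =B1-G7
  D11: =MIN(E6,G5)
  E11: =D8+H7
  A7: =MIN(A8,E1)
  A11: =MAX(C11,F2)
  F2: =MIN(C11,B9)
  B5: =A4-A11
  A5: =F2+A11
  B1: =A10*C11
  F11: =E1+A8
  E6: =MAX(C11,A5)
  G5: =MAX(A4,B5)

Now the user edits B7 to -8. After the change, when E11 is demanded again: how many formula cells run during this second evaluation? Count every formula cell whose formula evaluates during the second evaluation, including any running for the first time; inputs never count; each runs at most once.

Formula cells that run: A4, A7, A8, A11, B5, B9, C11, E1, F2, G5 — 10 in total.
Key observation: the cutoff stops propagation at H7 — its inputs' values are unchanged, so it reuses its cache.

First evaluation (everything demanded from the output):
  C11 = MAX(-4, -4) = -4
  B9 = MIN(-4, -4) = -4
  F2 = MIN(-4, -4) = -4
  A8 = ABS(-4) = 4
  A11 = MAX(-4, -4) = -4
  E1 = MIN(4, -4) = -4
  A7 = MIN(4, -4) = -4
  A4 = MAX(-4, -4) = -4
  B5 = -4 - -4 = 0
  G5 = MAX(-4, 0) = 0
  H7 = MIN(0, 0) = 0
  D8 = 0 - 0 = 0
  E11 = 0 + 0 = 0

Propagation after the edit:
  C11: runs — B7 -4->-8; B7 -4->-8; result -8.
  B9: runs — B7 -4->-8; C11 -4->-8; result -8.
  F2: runs — C11 -4->-8; B9 -4->-8; result -8.
  A8: runs — F2 -4->-8; result 8.
  A11: runs — C11 -4->-8; F2 -4->-8; result -8.
  E1: runs — A8 4->8; B9 -4->-8; result -8.
  A7: runs — A8 4->8; E1 -4->-8; result -8.
  A4: runs — A7 -4->-8; E1 -4->-8; result -8.
  B5: runs — A4 -4->-8; A11 -4->-8; result 0 (same value as before).
  G5: runs — A4 -4->-8; result 0 (same value as before).
  H7: checked — values it read are unchanged (G5 unchanged, B5 unchanged); reused cached 0 without running.
  D8: checked — values it read are unchanged (H7 unchanged, G5 unchanged); reused cached 0 without running.
  E11: checked — values it read are unchanged (D8 unchanged, H7 unchanged); reused cached 0 without running.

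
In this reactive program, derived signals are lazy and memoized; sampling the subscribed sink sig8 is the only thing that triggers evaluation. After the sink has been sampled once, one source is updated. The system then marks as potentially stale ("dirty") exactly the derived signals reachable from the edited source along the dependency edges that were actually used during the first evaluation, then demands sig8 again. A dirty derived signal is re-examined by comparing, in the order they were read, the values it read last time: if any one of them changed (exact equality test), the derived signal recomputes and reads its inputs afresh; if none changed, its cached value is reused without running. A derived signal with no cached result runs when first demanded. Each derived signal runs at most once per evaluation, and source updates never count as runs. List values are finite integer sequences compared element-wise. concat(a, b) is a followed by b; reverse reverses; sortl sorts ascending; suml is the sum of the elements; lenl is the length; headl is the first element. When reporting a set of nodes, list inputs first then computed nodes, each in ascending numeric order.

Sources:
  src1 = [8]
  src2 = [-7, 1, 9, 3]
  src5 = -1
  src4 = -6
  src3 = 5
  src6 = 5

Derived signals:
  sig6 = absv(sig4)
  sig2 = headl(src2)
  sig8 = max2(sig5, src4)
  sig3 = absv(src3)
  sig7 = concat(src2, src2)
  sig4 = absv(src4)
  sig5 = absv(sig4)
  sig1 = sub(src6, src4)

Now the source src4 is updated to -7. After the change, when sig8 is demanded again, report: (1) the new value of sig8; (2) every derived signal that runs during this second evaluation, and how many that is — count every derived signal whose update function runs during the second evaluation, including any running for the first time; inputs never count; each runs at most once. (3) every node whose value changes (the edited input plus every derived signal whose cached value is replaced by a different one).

Demanding sig8 again yields 7.
3 derived signals run: sig4, sig5, sig8.
The nodes whose values change: src4, sig4, sig5, sig8.

First demand of the output computes:
  sig4 = absv(-6) = 6
  sig5 = absv(6) = 6
  sig8 = max2(6, -6) = 6

After the edit, cleaning proceeds:
  sig4: a read changed (src4 -6->-7) — executes, giving 7.
  sig5: a read changed (sig4 6->7) — executes, giving 7.
  sig8: a read changed (sig5 6->7; src4 -6->-7) — executes, giving 7.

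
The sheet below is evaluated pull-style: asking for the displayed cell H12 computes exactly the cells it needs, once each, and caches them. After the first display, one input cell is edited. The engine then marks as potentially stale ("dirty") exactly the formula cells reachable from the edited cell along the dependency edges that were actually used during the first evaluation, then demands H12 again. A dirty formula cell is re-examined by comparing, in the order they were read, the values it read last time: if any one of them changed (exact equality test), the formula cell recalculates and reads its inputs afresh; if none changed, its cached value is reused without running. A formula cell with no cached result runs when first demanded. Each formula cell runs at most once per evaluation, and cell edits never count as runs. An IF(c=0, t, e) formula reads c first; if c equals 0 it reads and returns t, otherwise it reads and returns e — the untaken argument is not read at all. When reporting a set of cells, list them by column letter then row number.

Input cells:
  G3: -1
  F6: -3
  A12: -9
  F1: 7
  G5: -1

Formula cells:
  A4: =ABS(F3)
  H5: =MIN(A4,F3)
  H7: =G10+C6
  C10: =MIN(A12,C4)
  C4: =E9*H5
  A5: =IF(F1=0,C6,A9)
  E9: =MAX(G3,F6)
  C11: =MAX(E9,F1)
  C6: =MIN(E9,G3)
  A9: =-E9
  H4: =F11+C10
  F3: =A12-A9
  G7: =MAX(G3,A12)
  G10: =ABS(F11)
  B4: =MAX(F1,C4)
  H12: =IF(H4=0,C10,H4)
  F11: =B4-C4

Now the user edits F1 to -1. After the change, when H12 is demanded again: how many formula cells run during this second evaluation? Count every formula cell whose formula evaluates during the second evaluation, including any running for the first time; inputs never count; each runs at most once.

1 formula cells run: B4.
Note the absorption at B4: it re-runs yet its value is the same, leaving the output's value untouched.

First demand of the output computes:
  E9 = MAX(-1, -3) = -1
  A9 = -(-1) = 1
  F3 = -9 - 1 = -10
  A4 = ABS(-10) = 10
  H5 = MIN(10, -10) = -10
  C4 = -1 * -10 = 10
  B4 = MAX(7, 10) = 10
  C10 = MIN(-9, 10) = -9
  F11 = 10 - 10 = 0
  H4 = 0 + -9 = -9
  H12 = IF(H4=0: H4=-9 -> else branch H4) = -9

After the edit, cleaning proceeds:
  B4: a read changed (F1 7->-1) — executes, giving 10 — identical to its old value.
  F11: dirty, but its reads are unchanged (B4 unchanged, C4 unchanged); cached 0 stands.
  H4: dirty, but its reads are unchanged (F11 unchanged, C10 unchanged); cached -9 stands.
  H12: dirty, but its reads are unchanged (H4 unchanged, H4 unchanged); cached -9 stands.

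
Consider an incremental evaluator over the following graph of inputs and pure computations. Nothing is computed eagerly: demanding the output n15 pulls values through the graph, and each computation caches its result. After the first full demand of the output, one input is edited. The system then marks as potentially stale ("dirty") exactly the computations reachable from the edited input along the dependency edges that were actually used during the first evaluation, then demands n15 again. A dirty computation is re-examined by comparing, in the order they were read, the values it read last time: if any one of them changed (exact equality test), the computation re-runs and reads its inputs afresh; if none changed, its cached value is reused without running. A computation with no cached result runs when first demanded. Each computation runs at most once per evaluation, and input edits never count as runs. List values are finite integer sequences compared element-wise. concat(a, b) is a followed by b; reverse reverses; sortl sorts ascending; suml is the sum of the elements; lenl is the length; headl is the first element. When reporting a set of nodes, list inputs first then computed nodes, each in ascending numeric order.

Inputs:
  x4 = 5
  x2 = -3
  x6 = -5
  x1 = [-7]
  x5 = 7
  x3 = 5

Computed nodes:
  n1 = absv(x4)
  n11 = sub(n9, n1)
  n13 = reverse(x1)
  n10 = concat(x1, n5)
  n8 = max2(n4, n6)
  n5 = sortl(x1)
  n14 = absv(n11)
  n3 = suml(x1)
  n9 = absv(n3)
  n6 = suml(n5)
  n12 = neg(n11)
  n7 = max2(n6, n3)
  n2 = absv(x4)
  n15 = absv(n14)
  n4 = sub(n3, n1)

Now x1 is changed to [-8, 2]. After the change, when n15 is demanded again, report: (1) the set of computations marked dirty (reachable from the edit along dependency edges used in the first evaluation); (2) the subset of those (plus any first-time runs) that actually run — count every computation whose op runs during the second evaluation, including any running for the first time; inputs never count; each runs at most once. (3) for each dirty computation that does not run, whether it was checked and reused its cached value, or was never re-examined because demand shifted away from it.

Dirty set: n3, n9, n11, n14, n15.
Run set: n3, n9, n11, n14, n15 (5 run).
All dirty computations ended up running.

Initial pass — values computed on the first demand:
  n1 = absv(5) = 5
  n3 = suml([-7]) = -7
  n9 = absv(-7) = 7
  n11 = sub(7, 5) = 2
  n14 = absv(2) = 2
  n15 = absv(2) = 2

Second demand — change propagation:
  n3: re-runs because x1 [-7]->[-8, 2]; new result -6.
  n9: re-runs because n3 -7->-6; new result 6.
  n11: re-runs because n9 7->6; new result 1.
  n14: re-runs because n11 2->1; new result 1.
  n15: re-runs because n14 2->1; new result 1.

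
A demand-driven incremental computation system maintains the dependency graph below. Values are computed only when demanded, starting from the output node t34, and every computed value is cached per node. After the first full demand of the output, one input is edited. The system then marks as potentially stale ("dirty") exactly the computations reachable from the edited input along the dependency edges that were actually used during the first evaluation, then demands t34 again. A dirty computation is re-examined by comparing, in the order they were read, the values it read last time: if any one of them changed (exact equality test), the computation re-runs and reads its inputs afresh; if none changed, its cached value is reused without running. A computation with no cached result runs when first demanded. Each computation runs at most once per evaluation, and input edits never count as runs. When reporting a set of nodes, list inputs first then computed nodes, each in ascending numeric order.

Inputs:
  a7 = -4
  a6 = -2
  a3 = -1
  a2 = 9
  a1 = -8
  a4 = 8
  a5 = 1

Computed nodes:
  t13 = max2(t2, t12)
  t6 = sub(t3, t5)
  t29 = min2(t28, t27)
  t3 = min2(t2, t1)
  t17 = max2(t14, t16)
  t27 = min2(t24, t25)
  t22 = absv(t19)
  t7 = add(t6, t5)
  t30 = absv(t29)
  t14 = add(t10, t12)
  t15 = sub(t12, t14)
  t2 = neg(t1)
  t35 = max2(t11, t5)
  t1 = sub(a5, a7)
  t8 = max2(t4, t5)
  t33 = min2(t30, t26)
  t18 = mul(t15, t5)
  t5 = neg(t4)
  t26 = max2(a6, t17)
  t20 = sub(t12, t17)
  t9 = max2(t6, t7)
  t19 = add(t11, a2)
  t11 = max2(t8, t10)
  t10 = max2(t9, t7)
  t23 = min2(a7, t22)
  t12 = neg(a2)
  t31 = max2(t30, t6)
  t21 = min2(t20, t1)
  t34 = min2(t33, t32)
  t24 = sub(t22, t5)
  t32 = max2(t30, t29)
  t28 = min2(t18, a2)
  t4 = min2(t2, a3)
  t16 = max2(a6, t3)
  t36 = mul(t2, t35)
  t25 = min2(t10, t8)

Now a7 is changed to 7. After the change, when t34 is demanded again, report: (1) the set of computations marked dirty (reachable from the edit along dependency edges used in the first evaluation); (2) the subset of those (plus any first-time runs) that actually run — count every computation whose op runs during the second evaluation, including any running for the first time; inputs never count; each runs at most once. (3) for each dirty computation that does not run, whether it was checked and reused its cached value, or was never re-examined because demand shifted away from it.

First evaluation (everything demanded from the output):
  t1 = sub(1, -4) = 5
  t2 = neg(5) = -5
  t3 = min2(-5, 5) = -5
  t4 = min2(-5, -1) = -5
  t5 = neg(-5) = 5
  t6 = sub(-5, 5) = -10
  t7 = add(-10, 5) = -5
  t8 = max2(-5, 5) = 5
  t9 = max2(-10, -5) = -5
  t10 = max2(-5, -5) = -5
  t11 = max2(5, -5) = 5
  t12 = neg(9) = -9
  t14 = add(-5, -9) = -14
  t15 = sub(-9, -14) = 5
  t16 = max2(-2, -5) = -2
  t17 = max2(-14, -2) = -2
  t18 = mul(5, 5) = 25
  t19 = add(5, 9) = 14
  t22 = absv(14) = 14
  t24 = sub(14, 5) = 9
  t25 = min2(-5, 5) = -5
  t26 = max2(-2, -2) = -2
  t27 = min2(9, -5) = -5
  t28 = min2(25, 9) = 9
  t29 = min2(9, -5) = -5
  t30 = absv(-5) = 5
  t32 = max2(5, -5) = 5
  t33 = min2(5, -2) = -2
  t34 = min2(-2, 5) = -2

Propagation after the edit:
  t1: runs — a7 -4->7; result -6.
  t2: runs — t1 5->-6; result 6.
  t3: runs — t2 -5->6; t1 5->-6; result -6.
  t4: runs — t2 -5->6; result -1.
  t5: runs — t4 -5->-1; result 1.
  t6: runs — t3 -5->-6; t5 5->1; result -7.
  t7: runs — t6 -10->-7; t5 5->1; result -6.
  t8: runs — t4 -5->-1; t5 5->1; result 1.
  t9: runs — t6 -10->-7; t7 -5->-6; result -6.
  t10: runs — t9 -5->-6; t7 -5->-6; result -6.
  t11: runs — t8 5->1; t10 -5->-6; result 1.
  t14: runs — t10 -5->-6; result -15.
  t15: runs — t14 -14->-15; result 6.
  t16: runs — t3 -5->-6; result -2 (same value as before).
  t17: runs — t14 -14->-15; result -2 (same value as before).
  t18: runs — t15 5->6; t5 5->1; result 6.
  t19: runs — t11 5->1; result 10.
  t22: runs — t19 14->10; result 10.
  t24: runs — t22 14->10; t5 5->1; result 9 (same value as before).
  t25: runs — t10 -5->-6; t8 5->1; result -6.
  t26: checked — values it read are unchanged (a6 unchanged, t17 unchanged); reused cached -2 without running.
  t27: runs — t25 -5->-6; result -6.
  t28: runs — t18 25->6; result 6.
  t29: runs — t28 9->6; t27 -5->-6; result -6.
  t30: runs — t29 -5->-6; result 6.
  t32: runs — t30 5->6; t29 -5->-6; result 6.
  t33: runs — t30 5->6; result -2 (same value as before).
  t34: runs — t32 5->6; result -2 (same value as before).

Key observation: the cutoff stops propagation at t26 — its inputs' values are unchanged, so it reuses its cache.

Marked dirty: t1, t2, t3, t4, t5, t6, t7, t8, t9, t10, t11, t14, t15, t16, t17, t18, t19, t22, t24, t25, t26, t27, t28, t29, t30, t32, t33, t34.
Computations that run: t1, t2, t3, t4, t5, t6, t7, t8, t9, t10, t11, t14, t15, t16, t17, t18, t19, t22, t24, t25, t27, t28, t29, t30, t32, t33, t34 — 27 in total.
Checked but reused from cache: t26.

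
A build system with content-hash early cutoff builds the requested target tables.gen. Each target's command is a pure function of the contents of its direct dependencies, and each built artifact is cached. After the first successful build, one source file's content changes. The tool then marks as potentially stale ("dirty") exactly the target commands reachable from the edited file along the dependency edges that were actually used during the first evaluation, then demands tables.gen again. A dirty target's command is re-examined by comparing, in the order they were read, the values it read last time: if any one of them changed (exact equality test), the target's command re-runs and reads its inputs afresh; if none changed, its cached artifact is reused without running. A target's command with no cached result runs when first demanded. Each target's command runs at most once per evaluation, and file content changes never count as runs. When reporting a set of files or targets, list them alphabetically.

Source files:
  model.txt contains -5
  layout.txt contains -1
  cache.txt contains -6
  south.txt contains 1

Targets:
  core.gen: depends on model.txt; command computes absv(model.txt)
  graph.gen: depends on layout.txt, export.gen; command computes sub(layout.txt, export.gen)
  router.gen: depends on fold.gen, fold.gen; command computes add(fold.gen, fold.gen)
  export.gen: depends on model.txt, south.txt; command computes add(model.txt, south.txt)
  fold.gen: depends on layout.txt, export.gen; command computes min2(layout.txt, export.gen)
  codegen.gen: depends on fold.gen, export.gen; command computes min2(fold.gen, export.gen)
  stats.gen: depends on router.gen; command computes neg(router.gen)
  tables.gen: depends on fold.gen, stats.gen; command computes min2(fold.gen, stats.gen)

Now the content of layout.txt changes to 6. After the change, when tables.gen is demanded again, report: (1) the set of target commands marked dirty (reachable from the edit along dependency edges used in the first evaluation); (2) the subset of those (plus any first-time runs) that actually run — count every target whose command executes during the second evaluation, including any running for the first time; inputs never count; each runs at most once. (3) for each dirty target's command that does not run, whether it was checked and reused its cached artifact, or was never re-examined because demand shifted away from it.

Marked dirty: fold.gen, router.gen, stats.gen, tables.gen.
Target commands that run: fold.gen — 1 in total.
Checked but reused from cache: router.gen, stats.gen, tables.gen.
Key observation: the change is absorbed at fold.gen — it re-runs but produces the same value, and the output's value is unchanged.

First evaluation (everything demanded from the output):
  export.gen = add(-5, 1) = -4
  fold.gen = min2(-1, -4) = -4
  router.gen = add(-4, -4) = -8
  stats.gen = neg(-8) = 8
  tables.gen = min2(-4, 8) = -4

Propagation after the edit:
  fold.gen: runs — layout.txt -1->6; result -4 (same value as before).
  router.gen: checked — values it read are unchanged (fold.gen unchanged, fold.gen unchanged); reused cached -8 without running.
  stats.gen: checked — values it read are unchanged (router.gen unchanged); reused cached 8 without running.
  tables.gen: checked — values it read are unchanged (fold.gen unchanged, stats.gen unchanged); reused cached -4 without running.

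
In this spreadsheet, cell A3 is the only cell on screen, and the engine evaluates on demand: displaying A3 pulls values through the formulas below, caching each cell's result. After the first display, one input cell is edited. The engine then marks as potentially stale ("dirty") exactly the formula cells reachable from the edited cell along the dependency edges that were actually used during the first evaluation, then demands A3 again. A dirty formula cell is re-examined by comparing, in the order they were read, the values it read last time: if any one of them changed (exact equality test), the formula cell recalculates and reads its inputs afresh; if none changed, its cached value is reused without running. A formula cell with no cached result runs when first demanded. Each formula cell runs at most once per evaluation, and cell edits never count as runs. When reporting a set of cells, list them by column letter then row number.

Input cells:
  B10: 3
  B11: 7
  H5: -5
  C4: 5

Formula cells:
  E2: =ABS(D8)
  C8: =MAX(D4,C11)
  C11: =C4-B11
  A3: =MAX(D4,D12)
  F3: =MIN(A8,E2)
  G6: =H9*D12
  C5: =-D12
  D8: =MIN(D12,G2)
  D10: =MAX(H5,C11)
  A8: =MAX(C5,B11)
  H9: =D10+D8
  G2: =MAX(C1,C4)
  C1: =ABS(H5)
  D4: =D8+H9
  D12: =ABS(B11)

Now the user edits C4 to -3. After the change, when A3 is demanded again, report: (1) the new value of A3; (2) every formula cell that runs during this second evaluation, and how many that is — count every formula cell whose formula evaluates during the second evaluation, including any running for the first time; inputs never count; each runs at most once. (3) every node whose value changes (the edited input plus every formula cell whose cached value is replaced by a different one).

A3 now evaluates to 7.
Run set: A3, C11, D4, D10, G2, H9 (6 run).
Changed values: A3, C4, C11, D4, D10, H9.
The important point: at D8 every value read last time is unchanged, so the dirty flag clears without a run.

Initial pass — values computed on the first demand:
  C1 = ABS(-5) = 5
  C11 = 5 - 7 = -2
  D10 = MAX(-5, -2) = -2
  D12 = ABS(7) = 7
  G2 = MAX(5, 5) = 5
  D8 = MIN(7, 5) = 5
  H9 = -2 + 5 = 3
  D4 = 5 + 3 = 8
  A3 = MAX(8, 7) = 8

Second demand — change propagation:
  C11: re-runs because C4 5->-3; new result -10.
  D10: re-runs because C11 -2->-10; new result -5.
  G2: re-runs because C4 5->-3; new result 5 (unchanged).
  D8: re-examined; everything it read last time is the same (D12 unchanged, G2 unchanged) — cache 5 kept, no run.
  H9: re-runs because D10 -2->-5; new result 0.
  D4: re-runs because H9 3->0; new result 5.
  A3: re-runs because D4 8->5; new result 7.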